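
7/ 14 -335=-669/ 2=-334.50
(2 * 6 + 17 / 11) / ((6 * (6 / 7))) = 1043 / 396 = 2.63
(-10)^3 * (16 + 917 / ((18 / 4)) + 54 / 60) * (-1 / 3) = 1986100 / 27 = 73559.26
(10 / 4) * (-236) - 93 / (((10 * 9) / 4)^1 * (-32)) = -141569 / 240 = -589.87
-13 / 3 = -4.33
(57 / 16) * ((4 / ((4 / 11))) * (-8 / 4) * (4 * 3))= -1881 / 2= -940.50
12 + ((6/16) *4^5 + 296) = 692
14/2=7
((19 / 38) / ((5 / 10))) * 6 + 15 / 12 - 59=-207 / 4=-51.75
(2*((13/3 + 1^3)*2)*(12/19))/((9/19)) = 256/9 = 28.44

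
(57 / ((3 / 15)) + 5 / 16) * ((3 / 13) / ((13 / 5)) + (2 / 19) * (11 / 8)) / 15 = 2738087 / 616512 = 4.44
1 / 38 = 0.03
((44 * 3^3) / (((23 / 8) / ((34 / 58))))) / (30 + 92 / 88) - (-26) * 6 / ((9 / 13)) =318622724 / 1366683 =233.14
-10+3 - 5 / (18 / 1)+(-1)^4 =-113 / 18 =-6.28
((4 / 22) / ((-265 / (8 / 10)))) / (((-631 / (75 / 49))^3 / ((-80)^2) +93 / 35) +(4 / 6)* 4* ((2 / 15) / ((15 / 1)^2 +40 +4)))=1626912000000 / 32440662606450413051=0.00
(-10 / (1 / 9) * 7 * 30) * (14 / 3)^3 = -1920800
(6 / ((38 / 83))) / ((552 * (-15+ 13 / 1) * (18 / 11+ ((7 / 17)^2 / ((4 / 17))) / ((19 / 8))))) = -15521 / 2536256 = -0.01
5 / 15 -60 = -179 / 3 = -59.67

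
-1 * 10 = -10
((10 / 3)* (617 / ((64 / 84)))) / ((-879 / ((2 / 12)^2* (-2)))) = 21595 / 126576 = 0.17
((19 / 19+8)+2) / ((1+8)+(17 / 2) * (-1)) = 22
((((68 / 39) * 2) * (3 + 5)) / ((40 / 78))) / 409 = 0.13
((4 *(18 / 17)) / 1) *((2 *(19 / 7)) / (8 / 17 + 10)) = 1368 / 623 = 2.20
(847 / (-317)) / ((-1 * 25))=847 / 7925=0.11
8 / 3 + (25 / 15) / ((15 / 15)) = 4.33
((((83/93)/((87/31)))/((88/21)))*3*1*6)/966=83/58696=0.00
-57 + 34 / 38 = -1066 / 19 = -56.11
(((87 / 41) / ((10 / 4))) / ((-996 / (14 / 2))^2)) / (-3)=-1421 / 101681640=-0.00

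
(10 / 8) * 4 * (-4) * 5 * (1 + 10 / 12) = -550 / 3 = -183.33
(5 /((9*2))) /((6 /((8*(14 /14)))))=10 /27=0.37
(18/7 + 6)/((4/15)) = 225/7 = 32.14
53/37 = 1.43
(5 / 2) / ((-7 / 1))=-5 / 14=-0.36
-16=-16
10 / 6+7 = 8.67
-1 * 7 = -7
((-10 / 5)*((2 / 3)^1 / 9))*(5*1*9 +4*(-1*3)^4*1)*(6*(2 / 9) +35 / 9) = -7708 / 27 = -285.48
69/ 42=23/ 14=1.64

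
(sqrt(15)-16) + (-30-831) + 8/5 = -4377/5 + sqrt(15) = -871.53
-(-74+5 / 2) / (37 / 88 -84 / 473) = 270556 / 919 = 294.40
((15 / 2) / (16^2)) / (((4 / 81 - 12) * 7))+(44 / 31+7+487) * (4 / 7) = 30446644447 / 107548672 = 283.10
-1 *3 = -3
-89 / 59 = -1.51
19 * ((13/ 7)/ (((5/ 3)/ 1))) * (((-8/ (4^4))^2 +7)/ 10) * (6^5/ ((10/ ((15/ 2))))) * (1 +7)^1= 3872614941/ 5600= 691538.38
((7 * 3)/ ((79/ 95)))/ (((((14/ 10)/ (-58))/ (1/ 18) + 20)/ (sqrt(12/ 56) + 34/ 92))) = 4917675/ 10309658 + 41325 * sqrt(42)/ 448246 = 1.07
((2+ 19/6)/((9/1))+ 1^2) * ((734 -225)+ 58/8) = 175525/216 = 812.62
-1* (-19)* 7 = 133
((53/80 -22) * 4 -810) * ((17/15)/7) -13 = -110573/700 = -157.96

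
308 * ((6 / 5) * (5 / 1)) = 1848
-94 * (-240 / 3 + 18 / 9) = 7332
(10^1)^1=10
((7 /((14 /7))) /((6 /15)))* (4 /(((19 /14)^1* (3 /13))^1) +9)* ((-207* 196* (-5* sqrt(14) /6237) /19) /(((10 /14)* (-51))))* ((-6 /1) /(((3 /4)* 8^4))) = 2879485* sqrt(14) /164685312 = 0.07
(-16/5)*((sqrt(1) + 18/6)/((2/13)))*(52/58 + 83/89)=-1963936/12905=-152.18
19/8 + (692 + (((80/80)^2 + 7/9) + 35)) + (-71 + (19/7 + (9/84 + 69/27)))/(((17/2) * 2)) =6231443/8568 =727.29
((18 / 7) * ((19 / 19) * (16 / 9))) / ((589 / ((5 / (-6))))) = -80 / 12369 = -0.01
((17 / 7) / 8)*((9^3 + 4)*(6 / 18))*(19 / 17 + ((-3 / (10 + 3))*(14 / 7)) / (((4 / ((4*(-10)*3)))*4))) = 185449 / 546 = 339.65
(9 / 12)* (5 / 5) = 0.75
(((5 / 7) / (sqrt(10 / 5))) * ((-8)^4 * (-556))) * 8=-45547520 * sqrt(2) / 7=-9201988.65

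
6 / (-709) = -6 / 709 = -0.01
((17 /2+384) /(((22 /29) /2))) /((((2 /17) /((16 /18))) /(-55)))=-430005.56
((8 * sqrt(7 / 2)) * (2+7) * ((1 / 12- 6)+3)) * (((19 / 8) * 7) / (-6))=1088.59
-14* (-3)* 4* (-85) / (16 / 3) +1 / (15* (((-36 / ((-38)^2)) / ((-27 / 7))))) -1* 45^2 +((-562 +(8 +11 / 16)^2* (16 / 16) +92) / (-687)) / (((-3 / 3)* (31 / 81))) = -4693.69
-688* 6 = -4128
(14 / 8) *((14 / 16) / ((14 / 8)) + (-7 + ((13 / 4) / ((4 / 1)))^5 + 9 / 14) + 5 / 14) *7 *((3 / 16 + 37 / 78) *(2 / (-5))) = 7279754825 / 436207616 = 16.69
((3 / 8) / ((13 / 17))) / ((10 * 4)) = 51 / 4160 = 0.01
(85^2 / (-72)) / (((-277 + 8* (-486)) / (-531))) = -5015 / 392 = -12.79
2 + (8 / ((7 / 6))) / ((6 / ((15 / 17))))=358 / 119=3.01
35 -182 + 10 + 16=-121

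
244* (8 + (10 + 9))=6588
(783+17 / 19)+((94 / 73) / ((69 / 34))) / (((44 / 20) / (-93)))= 265665066 / 350911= 757.07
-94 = -94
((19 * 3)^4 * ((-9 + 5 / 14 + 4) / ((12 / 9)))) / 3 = -686140065 / 56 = -12252501.16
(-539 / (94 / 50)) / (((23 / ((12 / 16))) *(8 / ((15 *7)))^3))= -46796990625 / 2213888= -21137.92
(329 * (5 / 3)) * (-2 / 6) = -182.78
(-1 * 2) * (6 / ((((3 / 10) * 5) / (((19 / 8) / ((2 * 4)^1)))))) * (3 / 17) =-57 / 136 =-0.42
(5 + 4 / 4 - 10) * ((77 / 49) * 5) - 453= -3391 / 7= -484.43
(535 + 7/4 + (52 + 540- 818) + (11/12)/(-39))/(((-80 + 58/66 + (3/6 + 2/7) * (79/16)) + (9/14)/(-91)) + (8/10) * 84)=-3135255200/81213159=-38.61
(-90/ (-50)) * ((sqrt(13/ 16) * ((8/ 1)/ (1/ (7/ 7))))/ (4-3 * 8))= -9 * sqrt(13)/ 50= -0.65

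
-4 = -4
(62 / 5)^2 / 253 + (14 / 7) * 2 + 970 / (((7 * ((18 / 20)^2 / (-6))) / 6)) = -2452263928 / 398475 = -6154.12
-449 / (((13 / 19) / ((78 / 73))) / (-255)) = 13052430 / 73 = 178800.41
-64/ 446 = -32/ 223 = -0.14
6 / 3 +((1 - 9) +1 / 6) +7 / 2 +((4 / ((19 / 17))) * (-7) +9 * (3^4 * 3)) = 123098 / 57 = 2159.61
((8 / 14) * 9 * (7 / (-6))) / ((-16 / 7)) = 21 / 8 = 2.62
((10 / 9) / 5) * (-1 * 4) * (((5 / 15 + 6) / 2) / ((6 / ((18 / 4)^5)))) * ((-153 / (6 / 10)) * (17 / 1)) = 60044085 / 16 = 3752755.31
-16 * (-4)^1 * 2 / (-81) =-128 / 81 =-1.58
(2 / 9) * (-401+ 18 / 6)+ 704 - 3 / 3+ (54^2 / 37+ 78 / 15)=1163113 / 1665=698.57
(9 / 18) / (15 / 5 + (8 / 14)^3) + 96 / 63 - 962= -44084417 / 45906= -960.32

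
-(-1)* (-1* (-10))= 10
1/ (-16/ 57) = -57/ 16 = -3.56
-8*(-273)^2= -596232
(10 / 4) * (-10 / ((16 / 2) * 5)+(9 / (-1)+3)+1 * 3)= -65 / 8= -8.12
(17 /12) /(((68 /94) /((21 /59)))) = 329 /472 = 0.70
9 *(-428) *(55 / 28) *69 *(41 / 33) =-4540545 / 7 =-648649.29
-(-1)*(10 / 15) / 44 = 1 / 66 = 0.02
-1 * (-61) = 61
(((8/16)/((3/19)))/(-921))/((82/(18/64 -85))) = 51509/14500224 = 0.00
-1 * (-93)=93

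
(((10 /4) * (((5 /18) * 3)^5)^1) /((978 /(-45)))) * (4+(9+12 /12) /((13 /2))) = -78125 /305136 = -0.26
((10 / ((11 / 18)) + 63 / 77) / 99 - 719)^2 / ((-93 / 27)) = -68086552356 / 453871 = -150013.00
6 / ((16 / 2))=0.75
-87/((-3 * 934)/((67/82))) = 1943/76588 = 0.03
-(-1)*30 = 30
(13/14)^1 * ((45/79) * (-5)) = -2925/1106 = -2.64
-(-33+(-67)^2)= -4456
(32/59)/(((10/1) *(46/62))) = 496/6785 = 0.07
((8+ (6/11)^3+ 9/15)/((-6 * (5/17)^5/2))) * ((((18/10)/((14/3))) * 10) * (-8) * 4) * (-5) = -23845282917408/29115625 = -818985.78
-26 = -26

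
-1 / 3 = -0.33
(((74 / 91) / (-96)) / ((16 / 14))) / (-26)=37 / 129792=0.00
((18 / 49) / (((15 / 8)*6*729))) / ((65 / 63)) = 0.00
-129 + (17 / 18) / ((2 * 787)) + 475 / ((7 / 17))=203197223 / 198324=1024.57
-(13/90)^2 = -169/8100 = -0.02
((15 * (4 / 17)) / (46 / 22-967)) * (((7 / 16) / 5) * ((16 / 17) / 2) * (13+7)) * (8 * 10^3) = -12320000 / 511241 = -24.10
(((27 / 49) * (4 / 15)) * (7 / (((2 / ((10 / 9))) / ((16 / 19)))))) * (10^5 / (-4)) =-1600000 / 133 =-12030.08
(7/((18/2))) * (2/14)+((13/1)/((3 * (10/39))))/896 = 10481/80640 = 0.13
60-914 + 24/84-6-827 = -11807/7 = -1686.71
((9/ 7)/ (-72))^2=1/ 3136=0.00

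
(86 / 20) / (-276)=-43 / 2760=-0.02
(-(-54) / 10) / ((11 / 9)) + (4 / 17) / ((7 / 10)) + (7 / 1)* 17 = 809972 / 6545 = 123.75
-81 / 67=-1.21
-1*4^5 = -1024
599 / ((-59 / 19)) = -11381 / 59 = -192.90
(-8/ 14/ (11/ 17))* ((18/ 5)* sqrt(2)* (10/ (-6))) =7.49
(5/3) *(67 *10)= 1116.67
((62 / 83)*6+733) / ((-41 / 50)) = -3060550 / 3403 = -899.37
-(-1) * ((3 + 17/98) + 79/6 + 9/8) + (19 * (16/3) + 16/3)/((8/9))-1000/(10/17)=-1837541/1176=-1562.53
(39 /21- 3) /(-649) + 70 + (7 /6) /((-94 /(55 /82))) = 14705947409 /210104664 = 69.99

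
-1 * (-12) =12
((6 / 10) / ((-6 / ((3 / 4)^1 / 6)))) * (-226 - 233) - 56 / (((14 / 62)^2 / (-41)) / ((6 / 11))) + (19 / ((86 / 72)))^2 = 282700746327 / 11389840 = 24820.43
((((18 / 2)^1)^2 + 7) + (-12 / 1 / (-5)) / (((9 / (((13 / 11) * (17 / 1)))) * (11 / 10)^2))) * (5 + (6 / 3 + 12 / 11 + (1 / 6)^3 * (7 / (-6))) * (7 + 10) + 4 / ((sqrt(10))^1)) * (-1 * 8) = -151142595388 / 3557763 - 5905024 * sqrt(10) / 19965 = -43417.78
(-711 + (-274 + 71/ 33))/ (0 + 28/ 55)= -1930.60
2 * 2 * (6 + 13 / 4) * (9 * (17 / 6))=1887 / 2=943.50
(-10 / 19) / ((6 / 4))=-0.35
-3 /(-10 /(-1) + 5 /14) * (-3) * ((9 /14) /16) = 81 /2320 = 0.03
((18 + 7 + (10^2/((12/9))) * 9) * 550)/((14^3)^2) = 6875/134456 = 0.05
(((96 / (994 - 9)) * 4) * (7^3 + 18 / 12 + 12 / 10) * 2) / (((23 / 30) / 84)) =669053952 / 22655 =29532.29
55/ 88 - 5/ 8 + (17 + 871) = 888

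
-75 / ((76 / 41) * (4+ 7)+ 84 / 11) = -6765 / 2528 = -2.68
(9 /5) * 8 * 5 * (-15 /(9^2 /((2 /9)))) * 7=-560 /27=-20.74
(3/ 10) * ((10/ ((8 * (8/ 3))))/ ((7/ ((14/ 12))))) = 3/ 128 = 0.02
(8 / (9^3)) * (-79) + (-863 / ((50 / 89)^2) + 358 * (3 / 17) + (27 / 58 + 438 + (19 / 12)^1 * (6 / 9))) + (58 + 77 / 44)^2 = 4807164538201 / 3593970000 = 1337.56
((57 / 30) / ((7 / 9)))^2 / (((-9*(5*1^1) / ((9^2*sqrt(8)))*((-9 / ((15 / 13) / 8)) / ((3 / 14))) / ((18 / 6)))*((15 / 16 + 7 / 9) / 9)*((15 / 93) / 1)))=104339583*sqrt(2) / 14491750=10.18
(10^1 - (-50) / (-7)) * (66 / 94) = 660 / 329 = 2.01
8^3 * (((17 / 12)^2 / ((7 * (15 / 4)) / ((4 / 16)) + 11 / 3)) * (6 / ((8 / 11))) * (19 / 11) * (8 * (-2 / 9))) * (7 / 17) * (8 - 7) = -144704 / 1467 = -98.64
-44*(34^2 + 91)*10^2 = -5486800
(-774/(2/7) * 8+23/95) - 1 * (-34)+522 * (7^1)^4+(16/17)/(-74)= 73599291127/59755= 1231684.23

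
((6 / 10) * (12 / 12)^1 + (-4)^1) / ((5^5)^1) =-17 / 15625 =-0.00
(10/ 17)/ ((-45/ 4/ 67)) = -536/ 153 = -3.50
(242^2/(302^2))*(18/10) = 131769/114005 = 1.16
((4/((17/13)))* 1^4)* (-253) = -13156/17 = -773.88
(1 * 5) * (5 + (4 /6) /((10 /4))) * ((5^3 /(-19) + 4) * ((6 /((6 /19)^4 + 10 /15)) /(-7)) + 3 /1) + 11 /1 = 3326133 /18895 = 176.03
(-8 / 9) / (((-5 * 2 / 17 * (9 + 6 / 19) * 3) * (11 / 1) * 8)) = 0.00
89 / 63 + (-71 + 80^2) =398816 / 63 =6330.41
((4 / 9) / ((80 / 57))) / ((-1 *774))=-19 / 46440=-0.00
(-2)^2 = 4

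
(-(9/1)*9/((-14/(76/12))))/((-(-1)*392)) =513/5488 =0.09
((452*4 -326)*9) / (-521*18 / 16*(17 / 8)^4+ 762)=-145686528 / 122220251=-1.19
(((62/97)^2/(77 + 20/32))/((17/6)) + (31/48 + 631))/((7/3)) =334624419547/1236116784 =270.71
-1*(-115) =115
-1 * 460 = -460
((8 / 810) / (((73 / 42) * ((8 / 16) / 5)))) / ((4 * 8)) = 7 / 3942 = 0.00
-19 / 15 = -1.27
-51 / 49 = -1.04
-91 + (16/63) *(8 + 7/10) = -88.79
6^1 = 6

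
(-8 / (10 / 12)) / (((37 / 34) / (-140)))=45696 / 37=1235.03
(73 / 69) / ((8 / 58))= 2117 / 276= 7.67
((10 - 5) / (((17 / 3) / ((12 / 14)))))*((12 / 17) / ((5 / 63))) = 1944 / 289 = 6.73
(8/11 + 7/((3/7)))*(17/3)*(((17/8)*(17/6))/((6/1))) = 2766019/28512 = 97.01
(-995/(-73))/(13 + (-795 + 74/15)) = -14925/850888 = -0.02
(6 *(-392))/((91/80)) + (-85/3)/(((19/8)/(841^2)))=-6253896200/741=-8439805.94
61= 61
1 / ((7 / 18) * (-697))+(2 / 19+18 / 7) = 247790 / 92701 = 2.67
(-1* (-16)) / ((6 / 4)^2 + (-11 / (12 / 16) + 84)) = 192 / 859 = 0.22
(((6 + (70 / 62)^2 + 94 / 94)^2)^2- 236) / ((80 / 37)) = 7024995597427429 / 3411564149764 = 2059.17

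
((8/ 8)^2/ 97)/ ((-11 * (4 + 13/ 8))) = -8/ 48015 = -0.00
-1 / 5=-0.20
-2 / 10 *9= -9 / 5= -1.80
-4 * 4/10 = -8/5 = -1.60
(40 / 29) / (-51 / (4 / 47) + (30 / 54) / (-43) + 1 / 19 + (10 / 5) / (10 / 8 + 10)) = -5882400 / 2554717909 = -0.00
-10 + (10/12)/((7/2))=-205/21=-9.76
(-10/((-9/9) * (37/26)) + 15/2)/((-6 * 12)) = -1075/5328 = -0.20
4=4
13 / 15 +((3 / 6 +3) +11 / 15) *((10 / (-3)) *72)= -15227 / 15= -1015.13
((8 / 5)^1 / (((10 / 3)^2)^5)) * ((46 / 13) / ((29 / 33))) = 44818191 / 1178125000000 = 0.00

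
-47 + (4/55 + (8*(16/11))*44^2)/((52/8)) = 2444483/715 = 3418.86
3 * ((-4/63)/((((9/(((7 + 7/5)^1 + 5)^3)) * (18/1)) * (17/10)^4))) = -48122080/142069221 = -0.34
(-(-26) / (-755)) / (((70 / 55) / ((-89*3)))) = 38181 / 5285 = 7.22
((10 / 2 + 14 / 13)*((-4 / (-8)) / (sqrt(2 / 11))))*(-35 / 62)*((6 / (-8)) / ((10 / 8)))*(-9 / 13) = -14931*sqrt(22) / 41912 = -1.67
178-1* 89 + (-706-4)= -621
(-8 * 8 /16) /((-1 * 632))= 1 /158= 0.01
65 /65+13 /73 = 86 /73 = 1.18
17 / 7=2.43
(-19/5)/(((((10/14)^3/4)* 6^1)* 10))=-6517/9375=-0.70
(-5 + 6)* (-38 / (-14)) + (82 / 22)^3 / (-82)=38811 / 18634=2.08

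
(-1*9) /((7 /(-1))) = 1.29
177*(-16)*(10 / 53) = -28320 / 53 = -534.34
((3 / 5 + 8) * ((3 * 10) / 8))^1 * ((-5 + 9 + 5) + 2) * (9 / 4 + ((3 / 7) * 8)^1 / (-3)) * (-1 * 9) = -395901 / 112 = -3534.83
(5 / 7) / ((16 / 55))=275 / 112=2.46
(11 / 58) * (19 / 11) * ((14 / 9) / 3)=133 / 783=0.17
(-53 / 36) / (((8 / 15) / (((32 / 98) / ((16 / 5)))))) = -1325 / 4704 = -0.28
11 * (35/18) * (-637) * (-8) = 980980/9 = 108997.78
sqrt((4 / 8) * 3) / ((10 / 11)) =11 * sqrt(6) / 20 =1.35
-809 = -809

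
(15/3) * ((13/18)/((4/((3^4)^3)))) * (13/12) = 16632135/32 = 519754.22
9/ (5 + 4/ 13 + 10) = 117/ 199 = 0.59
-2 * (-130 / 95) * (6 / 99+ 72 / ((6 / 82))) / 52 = 32474 / 627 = 51.79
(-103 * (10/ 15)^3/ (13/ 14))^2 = 133079296/ 123201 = 1080.18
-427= -427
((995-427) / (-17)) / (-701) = 568 / 11917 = 0.05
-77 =-77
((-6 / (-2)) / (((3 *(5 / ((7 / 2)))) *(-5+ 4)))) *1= -7 / 10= -0.70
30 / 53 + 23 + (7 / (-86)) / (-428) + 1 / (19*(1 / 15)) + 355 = 14061067937 / 37065656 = 379.36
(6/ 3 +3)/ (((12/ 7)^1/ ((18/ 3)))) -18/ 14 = 227/ 14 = 16.21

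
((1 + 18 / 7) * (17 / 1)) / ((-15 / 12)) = -340 / 7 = -48.57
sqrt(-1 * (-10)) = sqrt(10) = 3.16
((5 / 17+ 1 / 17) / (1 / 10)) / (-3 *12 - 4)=-3 / 34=-0.09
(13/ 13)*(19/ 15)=19/ 15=1.27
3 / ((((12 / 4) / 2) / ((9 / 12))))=3 / 2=1.50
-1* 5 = -5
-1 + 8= 7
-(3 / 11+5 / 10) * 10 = -85 / 11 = -7.73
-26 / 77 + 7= 513 / 77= 6.66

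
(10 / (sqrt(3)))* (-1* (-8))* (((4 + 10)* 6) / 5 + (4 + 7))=2224* sqrt(3) / 3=1284.03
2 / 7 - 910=-6368 / 7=-909.71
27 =27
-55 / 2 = -27.50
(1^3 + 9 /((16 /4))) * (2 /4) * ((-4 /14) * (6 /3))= -13 /14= -0.93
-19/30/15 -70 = -31519/450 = -70.04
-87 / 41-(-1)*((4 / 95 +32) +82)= 435929 / 3895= 111.92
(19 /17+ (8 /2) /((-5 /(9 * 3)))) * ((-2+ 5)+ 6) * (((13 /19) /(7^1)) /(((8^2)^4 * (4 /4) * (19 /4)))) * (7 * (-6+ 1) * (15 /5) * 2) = 611091 /12870221824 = 0.00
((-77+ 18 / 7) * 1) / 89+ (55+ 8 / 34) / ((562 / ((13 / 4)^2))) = 19222349 / 95234272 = 0.20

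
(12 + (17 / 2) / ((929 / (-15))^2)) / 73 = 20716809 / 126003986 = 0.16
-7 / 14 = -1 / 2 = -0.50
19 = 19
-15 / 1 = -15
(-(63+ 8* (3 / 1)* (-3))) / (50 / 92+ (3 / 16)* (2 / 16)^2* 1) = 211968 / 12869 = 16.47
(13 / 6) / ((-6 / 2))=-13 / 18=-0.72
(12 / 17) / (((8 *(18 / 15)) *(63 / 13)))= 65 / 4284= 0.02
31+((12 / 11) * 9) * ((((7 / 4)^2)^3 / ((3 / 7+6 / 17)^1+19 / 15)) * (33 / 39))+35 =8882225907 / 48668672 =182.50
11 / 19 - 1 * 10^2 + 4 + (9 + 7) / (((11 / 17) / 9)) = 127.12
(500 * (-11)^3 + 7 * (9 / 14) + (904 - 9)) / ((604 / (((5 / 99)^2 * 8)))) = -3692225 / 164439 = -22.45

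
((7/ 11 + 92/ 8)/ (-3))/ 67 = -89/ 1474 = -0.06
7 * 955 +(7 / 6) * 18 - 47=6659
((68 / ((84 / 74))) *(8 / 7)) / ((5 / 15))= 10064 / 49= 205.39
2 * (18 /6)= 6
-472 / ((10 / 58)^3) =-11511608 / 125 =-92092.86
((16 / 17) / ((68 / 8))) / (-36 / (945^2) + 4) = 99225 / 3584467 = 0.03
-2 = -2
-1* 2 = -2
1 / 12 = 0.08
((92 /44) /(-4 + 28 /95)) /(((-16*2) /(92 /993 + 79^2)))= 13541329925 /123036672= 110.06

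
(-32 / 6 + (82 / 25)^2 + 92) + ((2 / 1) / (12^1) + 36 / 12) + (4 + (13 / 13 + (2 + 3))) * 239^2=2142414719 / 3750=571310.59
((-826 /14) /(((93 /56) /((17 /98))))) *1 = -4012 /651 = -6.16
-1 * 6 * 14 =-84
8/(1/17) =136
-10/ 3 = -3.33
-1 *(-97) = 97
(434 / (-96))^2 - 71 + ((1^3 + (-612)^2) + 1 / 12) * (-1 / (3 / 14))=-4027225231 / 2304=-1747927.62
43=43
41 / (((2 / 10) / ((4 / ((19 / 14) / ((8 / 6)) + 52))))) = 45920 / 2969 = 15.47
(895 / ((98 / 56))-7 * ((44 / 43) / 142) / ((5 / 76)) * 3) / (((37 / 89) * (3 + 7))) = 2420929762 / 19768175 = 122.47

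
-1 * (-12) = 12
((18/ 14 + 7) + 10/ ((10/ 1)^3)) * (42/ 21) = 5807/ 350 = 16.59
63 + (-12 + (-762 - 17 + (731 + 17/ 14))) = 59/ 14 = 4.21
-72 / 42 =-1.71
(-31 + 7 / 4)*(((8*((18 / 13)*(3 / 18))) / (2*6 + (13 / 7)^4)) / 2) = -64827 / 57373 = -1.13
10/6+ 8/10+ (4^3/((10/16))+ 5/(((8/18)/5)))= 9667/60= 161.12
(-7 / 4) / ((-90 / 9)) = 7 / 40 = 0.18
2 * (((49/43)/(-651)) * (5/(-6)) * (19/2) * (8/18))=1330/107973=0.01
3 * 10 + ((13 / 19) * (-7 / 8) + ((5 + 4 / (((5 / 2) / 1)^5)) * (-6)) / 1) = -0.84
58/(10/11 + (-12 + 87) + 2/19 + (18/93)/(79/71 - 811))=5402054141/7079868365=0.76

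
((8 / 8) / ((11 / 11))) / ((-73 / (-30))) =30 / 73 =0.41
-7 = -7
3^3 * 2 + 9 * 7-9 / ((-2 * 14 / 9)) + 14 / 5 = 17177 / 140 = 122.69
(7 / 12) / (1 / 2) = 7 / 6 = 1.17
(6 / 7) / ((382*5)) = 3 / 6685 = 0.00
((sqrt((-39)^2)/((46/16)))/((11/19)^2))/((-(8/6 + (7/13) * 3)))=-4392648/320045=-13.73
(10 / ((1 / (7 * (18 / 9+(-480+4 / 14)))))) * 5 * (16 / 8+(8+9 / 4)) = -2048200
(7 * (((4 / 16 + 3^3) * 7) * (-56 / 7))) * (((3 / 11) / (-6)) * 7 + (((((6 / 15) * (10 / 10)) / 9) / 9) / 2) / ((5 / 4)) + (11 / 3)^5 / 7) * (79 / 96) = -5321387555771 / 6415200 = -829496.75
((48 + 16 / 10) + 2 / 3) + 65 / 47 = 36413 / 705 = 51.65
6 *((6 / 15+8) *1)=252 / 5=50.40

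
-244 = -244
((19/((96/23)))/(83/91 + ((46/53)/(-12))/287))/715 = 6647207/952032400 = 0.01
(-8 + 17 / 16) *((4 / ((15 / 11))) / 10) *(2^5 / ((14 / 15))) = -69.77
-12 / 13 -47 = -623 / 13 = -47.92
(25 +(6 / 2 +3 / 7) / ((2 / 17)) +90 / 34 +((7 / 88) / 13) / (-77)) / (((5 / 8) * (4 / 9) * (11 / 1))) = 765382977 / 41181140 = 18.59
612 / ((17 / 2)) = 72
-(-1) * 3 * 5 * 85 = 1275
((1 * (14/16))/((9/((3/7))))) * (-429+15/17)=-1213/68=-17.84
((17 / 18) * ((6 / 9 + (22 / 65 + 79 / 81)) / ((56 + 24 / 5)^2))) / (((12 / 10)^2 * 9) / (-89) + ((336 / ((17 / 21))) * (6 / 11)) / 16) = 368765192125 / 10206464345146368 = 0.00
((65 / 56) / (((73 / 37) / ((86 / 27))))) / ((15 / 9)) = 20683 / 18396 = 1.12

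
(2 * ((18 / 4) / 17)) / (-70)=-9 / 1190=-0.01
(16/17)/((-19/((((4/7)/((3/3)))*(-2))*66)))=8448/2261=3.74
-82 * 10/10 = -82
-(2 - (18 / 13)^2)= -14 / 169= -0.08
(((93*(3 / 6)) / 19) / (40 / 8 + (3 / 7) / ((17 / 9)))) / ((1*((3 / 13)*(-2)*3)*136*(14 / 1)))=-403 / 2269056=-0.00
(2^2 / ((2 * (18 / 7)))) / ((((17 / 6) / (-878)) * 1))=-12292 / 51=-241.02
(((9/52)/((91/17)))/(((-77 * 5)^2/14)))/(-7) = -153/350700350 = -0.00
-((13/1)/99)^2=-169/9801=-0.02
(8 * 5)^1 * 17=680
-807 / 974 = -0.83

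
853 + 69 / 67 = 57220 / 67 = 854.03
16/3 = 5.33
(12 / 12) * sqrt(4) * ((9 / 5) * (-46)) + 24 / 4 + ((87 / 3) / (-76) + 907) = 283867 / 380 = 747.02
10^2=100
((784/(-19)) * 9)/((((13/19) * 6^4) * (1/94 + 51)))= -658/80145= -0.01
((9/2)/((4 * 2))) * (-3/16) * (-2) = 27/128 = 0.21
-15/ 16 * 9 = -135/ 16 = -8.44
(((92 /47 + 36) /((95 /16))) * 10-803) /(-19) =659991 /16967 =38.90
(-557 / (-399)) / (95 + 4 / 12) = 557 / 38038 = 0.01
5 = 5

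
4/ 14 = 2/ 7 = 0.29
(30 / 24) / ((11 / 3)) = 15 / 44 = 0.34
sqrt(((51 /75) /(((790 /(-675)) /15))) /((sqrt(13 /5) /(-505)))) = 9 * sqrt(271286) * 65^(3 /4) /2054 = 52.24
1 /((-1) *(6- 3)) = -1 /3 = -0.33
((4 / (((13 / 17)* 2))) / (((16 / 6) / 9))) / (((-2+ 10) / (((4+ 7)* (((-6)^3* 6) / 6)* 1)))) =-136323 / 52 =-2621.60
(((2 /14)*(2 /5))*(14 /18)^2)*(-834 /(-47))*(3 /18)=1946 /19035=0.10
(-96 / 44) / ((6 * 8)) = -1 / 22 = -0.05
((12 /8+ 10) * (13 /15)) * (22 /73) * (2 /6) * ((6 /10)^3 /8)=0.03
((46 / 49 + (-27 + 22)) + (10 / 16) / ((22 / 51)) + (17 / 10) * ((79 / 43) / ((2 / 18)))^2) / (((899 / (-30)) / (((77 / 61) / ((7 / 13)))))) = -1437088800381 / 39747745912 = -36.16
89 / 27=3.30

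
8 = 8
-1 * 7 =-7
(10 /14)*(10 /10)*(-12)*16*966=-132480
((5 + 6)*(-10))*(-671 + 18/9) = 73590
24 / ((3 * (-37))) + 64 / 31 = 2120 / 1147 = 1.85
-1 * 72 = -72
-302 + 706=404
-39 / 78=-1 / 2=-0.50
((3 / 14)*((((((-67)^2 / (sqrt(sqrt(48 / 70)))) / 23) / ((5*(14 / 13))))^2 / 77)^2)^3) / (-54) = -1559967291822236878778125607435424327446708606098332550801 / 5136709391536693620923032075772162367209472000000000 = -303690.00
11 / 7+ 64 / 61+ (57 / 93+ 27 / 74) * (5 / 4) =15056749 / 3918152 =3.84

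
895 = 895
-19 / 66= -0.29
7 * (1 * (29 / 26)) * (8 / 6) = 406 / 39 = 10.41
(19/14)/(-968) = -19/13552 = -0.00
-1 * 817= -817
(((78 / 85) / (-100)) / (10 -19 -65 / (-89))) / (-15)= -1157 / 15640000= -0.00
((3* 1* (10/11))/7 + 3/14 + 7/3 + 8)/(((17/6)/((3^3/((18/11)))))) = 15159/238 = 63.69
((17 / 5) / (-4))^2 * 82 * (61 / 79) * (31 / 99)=22406459 / 1564200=14.32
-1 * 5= -5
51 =51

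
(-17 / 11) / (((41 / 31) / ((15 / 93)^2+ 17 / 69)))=-27914 / 87699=-0.32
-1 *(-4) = 4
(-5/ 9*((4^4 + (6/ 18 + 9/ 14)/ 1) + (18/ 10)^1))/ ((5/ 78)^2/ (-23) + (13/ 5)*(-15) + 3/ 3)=422462482/ 111666261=3.78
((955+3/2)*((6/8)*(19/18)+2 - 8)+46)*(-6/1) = 29614.62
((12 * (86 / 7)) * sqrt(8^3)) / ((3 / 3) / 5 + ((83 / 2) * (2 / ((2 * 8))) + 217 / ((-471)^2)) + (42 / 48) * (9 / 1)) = 293043087360 * sqrt(2) / 1647734627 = 251.51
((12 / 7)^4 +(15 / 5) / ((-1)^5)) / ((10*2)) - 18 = -850827 / 48020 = -17.72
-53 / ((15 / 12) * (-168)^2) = -53 / 35280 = -0.00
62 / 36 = 31 / 18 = 1.72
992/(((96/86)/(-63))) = -55986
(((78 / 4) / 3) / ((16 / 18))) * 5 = 585 / 16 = 36.56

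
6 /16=3 /8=0.38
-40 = -40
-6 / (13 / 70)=-32.31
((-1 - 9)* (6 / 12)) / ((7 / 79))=-56.43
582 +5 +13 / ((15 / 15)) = 600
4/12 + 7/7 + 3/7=37/21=1.76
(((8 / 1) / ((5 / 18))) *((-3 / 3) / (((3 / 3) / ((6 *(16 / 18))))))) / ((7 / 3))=-2304 / 35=-65.83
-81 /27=-3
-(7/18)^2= -49/324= -0.15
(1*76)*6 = 456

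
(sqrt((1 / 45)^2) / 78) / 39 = 1 / 136890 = 0.00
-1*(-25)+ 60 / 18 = 28.33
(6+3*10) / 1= 36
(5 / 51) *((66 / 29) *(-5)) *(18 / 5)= -1980 / 493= -4.02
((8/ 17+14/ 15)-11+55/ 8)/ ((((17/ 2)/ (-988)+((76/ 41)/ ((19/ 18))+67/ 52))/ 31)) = -1742664287/ 62720055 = -27.78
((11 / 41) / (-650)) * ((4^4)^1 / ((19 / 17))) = -23936 / 253175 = -0.09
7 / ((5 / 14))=98 / 5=19.60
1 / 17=0.06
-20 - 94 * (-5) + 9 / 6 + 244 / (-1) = 415 / 2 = 207.50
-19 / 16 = -1.19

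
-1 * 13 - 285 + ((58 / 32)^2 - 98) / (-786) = -59938121 / 201216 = -297.88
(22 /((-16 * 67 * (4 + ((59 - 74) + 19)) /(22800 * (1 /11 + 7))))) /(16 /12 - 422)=166725 /169108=0.99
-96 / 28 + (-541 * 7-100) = -27233 / 7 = -3890.43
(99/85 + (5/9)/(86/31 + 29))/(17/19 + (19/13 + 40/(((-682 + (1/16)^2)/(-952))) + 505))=0.00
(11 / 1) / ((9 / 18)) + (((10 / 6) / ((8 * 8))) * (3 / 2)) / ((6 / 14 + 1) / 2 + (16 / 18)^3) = 22.03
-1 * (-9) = 9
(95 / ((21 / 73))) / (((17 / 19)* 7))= 131765 / 2499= 52.73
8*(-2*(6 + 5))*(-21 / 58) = 1848 / 29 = 63.72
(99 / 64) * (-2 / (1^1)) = -99 / 32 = -3.09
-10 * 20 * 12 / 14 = -1200 / 7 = -171.43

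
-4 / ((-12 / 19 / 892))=16948 / 3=5649.33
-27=-27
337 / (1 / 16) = 5392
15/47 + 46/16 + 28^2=295985/376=787.19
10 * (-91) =-910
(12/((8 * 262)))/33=0.00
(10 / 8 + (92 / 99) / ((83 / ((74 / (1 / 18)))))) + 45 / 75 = 306101 / 18260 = 16.76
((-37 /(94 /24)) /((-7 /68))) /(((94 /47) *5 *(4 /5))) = 11.47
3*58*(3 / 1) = 522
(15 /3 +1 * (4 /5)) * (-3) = -87 /5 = -17.40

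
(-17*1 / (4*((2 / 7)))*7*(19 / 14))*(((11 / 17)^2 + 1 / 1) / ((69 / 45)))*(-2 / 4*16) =408975 / 391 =1045.97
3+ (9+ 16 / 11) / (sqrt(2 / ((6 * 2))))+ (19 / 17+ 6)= 172 / 17+ 115 * sqrt(6) / 11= 35.73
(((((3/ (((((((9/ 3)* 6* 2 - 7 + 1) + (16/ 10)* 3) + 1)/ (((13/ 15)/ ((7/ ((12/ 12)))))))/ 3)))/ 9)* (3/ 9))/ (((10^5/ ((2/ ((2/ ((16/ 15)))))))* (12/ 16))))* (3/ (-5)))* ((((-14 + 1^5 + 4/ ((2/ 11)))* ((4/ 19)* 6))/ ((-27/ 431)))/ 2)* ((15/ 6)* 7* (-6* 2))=-89648/ 478265625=-0.00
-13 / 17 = -0.76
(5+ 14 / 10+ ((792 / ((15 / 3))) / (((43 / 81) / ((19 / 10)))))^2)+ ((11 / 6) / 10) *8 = 1114293240158 / 3466875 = 321411.43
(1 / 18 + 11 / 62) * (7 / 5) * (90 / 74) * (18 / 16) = 4095 / 9176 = 0.45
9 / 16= 0.56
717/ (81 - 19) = 717/ 62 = 11.56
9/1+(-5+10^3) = 1004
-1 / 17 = -0.06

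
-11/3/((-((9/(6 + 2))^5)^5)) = 415568250492528778805248/2153693963075557766310747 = 0.19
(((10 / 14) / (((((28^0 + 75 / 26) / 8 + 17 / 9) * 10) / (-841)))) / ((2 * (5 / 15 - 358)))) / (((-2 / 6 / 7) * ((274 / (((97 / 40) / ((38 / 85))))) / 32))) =-201422052 / 428102395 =-0.47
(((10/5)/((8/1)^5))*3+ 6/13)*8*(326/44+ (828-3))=3074.73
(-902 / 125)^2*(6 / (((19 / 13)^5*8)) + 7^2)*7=692581418140381 / 38689046875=17901.23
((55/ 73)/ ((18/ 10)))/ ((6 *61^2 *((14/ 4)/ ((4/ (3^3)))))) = 1100/ 1386143199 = 0.00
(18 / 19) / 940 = 9 / 8930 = 0.00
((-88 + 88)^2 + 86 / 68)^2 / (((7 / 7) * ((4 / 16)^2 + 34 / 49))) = 2.11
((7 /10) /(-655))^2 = 49 /42902500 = 0.00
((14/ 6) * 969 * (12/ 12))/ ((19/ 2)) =238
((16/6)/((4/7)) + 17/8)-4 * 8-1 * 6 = -749/24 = -31.21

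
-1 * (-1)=1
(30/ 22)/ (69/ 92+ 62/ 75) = 4500/ 5203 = 0.86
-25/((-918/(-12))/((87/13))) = -1450/663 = -2.19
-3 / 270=-1 / 90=-0.01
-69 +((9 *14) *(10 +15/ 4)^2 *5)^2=907970761209/ 64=14187043143.89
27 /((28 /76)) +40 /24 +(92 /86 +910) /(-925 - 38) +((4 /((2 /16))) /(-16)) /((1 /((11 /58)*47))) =472239839 /8406027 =56.18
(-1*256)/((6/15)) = -640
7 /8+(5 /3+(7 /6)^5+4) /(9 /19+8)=2251993 /1251936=1.80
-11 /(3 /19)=-209 /3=-69.67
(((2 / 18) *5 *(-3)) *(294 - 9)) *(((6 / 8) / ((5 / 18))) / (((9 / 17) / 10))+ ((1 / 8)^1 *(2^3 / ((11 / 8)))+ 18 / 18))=-275500 / 11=-25045.45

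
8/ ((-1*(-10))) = 4/ 5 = 0.80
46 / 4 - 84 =-145 / 2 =-72.50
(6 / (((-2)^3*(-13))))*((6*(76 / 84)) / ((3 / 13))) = 19 / 14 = 1.36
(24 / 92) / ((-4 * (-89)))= 3 / 4094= 0.00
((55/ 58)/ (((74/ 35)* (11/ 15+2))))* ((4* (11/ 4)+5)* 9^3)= 84199500/ 43993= 1913.93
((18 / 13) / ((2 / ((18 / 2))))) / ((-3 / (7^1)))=-189 / 13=-14.54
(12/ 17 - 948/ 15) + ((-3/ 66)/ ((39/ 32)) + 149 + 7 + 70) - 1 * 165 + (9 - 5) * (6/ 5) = 119189/ 36465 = 3.27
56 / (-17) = -3.29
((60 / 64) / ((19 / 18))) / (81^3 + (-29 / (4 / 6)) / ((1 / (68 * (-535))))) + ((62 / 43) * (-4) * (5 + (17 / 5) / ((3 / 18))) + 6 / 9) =-10074351443087 / 69084572280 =-145.83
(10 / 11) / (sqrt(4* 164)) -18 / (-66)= 5* sqrt(41) / 902+ 3 / 11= 0.31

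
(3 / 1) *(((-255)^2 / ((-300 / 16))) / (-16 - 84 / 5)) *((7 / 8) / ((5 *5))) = 18207 / 1640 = 11.10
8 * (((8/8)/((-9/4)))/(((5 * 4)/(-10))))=16/9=1.78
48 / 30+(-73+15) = -282 / 5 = -56.40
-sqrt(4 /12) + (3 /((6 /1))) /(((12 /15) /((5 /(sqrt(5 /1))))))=-sqrt(3) /3 + 5 * sqrt(5) /8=0.82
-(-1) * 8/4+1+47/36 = 155/36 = 4.31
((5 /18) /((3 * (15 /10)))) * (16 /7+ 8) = 40 /63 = 0.63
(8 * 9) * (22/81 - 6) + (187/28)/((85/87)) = -511067/1260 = -405.61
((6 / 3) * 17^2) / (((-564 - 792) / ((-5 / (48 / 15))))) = 7225 / 10848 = 0.67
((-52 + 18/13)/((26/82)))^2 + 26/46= 16740058425/656903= 25483.30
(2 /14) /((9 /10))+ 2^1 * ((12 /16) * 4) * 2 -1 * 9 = 199 /63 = 3.16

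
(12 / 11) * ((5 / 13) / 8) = 15 / 286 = 0.05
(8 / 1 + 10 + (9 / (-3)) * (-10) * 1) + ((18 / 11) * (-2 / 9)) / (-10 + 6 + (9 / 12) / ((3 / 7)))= 4768 / 99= 48.16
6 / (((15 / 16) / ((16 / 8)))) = 64 / 5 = 12.80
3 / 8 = 0.38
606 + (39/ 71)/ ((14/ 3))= 602481/ 994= 606.12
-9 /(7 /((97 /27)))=-97 /21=-4.62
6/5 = 1.20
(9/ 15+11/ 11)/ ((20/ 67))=134/ 25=5.36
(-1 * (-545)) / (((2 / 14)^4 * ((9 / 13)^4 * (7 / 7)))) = 37373353745 / 6561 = 5696289.25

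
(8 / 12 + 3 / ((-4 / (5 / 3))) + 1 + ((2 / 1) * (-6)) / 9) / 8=-11 / 96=-0.11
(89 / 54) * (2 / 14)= 89 / 378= 0.24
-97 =-97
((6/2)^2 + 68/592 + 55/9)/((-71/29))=-588149/94572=-6.22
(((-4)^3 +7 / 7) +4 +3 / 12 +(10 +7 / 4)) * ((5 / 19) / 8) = -235 / 152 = -1.55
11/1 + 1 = 12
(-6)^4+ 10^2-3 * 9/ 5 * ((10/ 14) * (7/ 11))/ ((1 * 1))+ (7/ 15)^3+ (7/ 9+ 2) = 1396.42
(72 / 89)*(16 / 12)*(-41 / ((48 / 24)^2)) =-984 / 89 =-11.06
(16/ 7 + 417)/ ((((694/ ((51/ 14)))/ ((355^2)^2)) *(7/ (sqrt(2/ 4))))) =2377342169053125 *sqrt(2)/ 952168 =3530962537.99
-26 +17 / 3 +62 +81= 368 / 3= 122.67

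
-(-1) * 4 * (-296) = -1184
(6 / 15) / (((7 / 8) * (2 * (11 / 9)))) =72 / 385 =0.19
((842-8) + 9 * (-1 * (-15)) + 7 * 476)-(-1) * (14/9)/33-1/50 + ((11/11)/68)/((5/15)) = 2171610877/504900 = 4301.07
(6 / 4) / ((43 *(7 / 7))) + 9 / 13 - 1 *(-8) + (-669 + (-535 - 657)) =-2070841 / 1118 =-1852.27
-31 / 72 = -0.43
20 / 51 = 0.39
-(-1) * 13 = 13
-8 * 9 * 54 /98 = -1944 /49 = -39.67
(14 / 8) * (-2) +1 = -5 / 2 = -2.50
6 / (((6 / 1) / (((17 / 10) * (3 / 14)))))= 51 / 140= 0.36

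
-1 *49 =-49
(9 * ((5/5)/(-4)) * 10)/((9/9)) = -45/2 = -22.50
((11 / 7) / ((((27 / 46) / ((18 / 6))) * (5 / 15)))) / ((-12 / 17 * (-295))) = 4301 / 37170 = 0.12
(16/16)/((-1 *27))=-1/27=-0.04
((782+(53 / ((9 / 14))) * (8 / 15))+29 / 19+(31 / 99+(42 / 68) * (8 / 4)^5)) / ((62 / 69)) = 4675248617 / 4956435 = 943.27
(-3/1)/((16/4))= -3/4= -0.75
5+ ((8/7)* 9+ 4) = 135/7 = 19.29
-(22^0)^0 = -1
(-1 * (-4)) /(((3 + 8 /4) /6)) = 24 /5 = 4.80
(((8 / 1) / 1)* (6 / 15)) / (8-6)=8 / 5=1.60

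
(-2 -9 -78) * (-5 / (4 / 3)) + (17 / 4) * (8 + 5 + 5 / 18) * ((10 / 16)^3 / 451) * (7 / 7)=5549323235 / 16625664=333.78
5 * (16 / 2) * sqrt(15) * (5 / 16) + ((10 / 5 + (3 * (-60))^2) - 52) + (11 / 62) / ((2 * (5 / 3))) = 25 * sqrt(15) / 2 + 20057033 / 620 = 32398.47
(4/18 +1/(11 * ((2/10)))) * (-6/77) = -134/2541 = -0.05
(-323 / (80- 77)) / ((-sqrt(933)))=323 * sqrt(933) / 2799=3.52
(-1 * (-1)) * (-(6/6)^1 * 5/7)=-5/7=-0.71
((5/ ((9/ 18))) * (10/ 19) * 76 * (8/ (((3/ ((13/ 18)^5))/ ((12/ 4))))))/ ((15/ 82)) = 608920520/ 177147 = 3437.37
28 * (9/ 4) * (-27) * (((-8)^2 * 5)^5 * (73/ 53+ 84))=-25826930196480000000/ 53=-487300569744905660.38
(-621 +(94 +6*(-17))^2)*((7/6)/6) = -3899/36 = -108.31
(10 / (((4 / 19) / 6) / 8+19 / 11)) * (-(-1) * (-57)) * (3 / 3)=-1429560 / 4343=-329.16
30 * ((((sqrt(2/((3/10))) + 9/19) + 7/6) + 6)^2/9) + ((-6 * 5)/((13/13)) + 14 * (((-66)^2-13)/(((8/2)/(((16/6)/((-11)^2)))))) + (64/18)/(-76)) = 17420 * sqrt(15)/513 + 1230704225/2358774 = 653.27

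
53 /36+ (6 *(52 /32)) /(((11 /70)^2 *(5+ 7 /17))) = 3728537 /50094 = 74.43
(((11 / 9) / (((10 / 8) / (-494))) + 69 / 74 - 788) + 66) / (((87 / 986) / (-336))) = 7634314576 / 1665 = 4585173.92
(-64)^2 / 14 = 292.57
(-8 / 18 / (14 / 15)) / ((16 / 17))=-85 / 168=-0.51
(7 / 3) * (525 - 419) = 742 / 3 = 247.33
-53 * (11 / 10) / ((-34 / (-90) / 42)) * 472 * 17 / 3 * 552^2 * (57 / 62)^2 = -4290609384496512 / 961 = -4464734010922.49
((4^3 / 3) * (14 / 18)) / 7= 64 / 27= 2.37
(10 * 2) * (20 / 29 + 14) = 8520 / 29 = 293.79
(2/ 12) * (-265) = -265/ 6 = -44.17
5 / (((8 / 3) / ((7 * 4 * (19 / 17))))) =1995 / 34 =58.68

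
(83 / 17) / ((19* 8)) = 83 / 2584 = 0.03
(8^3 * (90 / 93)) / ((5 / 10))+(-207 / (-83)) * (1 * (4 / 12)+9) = 2609652 / 2573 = 1014.24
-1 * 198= -198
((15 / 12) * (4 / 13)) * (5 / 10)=5 / 26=0.19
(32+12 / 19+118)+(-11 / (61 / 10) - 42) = 123814 / 1159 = 106.83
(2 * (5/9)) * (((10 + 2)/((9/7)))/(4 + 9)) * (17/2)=6.78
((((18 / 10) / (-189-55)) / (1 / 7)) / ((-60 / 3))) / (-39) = -21 / 317200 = -0.00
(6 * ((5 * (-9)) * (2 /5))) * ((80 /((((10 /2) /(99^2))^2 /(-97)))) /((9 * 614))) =894507004512 /1535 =582740719.55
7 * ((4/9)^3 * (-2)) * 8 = -7168/729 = -9.83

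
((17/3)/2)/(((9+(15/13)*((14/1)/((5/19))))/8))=884/2745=0.32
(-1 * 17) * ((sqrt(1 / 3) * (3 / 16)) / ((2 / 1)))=-17 * sqrt(3) / 32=-0.92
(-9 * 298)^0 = 1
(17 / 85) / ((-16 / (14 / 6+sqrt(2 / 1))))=-0.05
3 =3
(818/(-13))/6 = -10.49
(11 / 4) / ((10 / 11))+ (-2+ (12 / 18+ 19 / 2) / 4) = 107 / 30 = 3.57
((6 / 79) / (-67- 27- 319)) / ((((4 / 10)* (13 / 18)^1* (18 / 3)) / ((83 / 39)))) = -1245 / 5513963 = -0.00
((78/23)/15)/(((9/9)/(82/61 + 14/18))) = 6058/12627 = 0.48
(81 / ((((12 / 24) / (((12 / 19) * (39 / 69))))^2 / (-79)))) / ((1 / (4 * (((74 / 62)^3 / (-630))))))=7011548728704 / 199120511765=35.21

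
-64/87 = -0.74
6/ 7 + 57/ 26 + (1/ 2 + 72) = 6875/ 91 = 75.55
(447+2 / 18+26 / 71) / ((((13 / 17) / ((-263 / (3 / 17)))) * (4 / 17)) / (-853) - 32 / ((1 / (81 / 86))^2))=-291360272380825267 / 18483424117321554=-15.76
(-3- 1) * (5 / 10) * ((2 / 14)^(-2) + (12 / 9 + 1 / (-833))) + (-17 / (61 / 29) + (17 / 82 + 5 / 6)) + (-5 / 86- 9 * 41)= -256260459599 / 537499914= -476.76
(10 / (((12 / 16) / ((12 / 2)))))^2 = 6400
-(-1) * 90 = 90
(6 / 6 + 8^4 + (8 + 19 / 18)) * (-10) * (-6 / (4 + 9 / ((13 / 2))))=960817 / 21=45753.19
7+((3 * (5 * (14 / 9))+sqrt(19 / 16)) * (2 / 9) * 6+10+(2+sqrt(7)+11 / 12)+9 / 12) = sqrt(19) / 3+sqrt(7)+466 / 9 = 55.88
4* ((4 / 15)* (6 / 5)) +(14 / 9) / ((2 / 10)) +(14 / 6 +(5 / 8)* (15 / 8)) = 180907 / 14400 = 12.56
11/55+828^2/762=571447/635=899.92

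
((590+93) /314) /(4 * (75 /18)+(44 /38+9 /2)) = 38931 /399565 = 0.10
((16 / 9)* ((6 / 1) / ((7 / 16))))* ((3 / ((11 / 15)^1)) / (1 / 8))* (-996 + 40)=-58736640 / 77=-762813.51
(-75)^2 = 5625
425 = 425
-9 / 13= -0.69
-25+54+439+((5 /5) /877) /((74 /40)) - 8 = 14926560 /32449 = 460.00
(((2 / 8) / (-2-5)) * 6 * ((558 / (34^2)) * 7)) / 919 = -0.00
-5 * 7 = -35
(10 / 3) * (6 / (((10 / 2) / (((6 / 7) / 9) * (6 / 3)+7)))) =604 / 21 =28.76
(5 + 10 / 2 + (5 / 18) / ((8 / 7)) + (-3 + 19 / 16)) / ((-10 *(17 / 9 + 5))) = -607 / 4960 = -0.12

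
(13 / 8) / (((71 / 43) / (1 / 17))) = 559 / 9656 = 0.06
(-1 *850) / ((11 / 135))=-114750 / 11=-10431.82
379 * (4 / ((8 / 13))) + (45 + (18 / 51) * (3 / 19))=1620527 / 646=2508.56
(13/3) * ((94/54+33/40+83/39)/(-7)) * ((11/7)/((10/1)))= -724933/1587600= -0.46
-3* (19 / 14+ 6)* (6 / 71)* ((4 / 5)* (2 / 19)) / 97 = -7416 / 4579855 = -0.00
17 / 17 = 1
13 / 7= 1.86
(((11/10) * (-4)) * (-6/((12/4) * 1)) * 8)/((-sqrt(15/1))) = -352 * sqrt(15)/75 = -18.18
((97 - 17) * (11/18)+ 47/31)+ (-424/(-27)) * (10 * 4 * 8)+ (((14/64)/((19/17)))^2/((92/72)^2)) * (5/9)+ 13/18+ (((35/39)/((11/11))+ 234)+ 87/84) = 19781029866749675/3723657170688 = 5312.26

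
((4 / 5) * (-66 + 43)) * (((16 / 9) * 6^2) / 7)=-168.23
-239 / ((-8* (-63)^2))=0.01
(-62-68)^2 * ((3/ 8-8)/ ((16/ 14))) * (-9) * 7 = 113656725/ 16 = 7103545.31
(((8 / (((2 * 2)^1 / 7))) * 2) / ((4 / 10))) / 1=70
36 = 36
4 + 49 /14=15 /2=7.50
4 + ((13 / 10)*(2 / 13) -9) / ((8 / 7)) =-37 / 10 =-3.70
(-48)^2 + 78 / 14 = 16167 / 7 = 2309.57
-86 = -86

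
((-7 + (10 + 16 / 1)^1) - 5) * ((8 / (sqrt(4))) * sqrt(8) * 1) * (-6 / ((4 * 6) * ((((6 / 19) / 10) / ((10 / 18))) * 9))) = -13300 * sqrt(2) / 243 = -77.40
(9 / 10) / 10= 9 / 100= 0.09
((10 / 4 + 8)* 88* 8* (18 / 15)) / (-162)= -2464 / 45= -54.76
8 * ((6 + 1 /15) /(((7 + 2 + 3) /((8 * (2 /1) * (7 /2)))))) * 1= 10192 /45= 226.49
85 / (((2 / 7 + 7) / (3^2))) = 105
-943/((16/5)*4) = -4715/64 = -73.67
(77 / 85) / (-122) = -77 / 10370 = -0.01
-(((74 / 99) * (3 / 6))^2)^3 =-2565726409 / 941480149401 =-0.00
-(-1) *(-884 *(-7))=6188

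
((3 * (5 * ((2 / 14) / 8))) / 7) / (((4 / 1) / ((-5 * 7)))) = -75 / 224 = -0.33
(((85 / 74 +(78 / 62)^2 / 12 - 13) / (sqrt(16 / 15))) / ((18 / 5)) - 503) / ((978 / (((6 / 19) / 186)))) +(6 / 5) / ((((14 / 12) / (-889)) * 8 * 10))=-329233153 / 28802100 - 8334175 * sqrt(15) / 5898909713472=-11.43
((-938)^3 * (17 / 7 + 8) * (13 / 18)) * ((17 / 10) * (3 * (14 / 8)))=-1664307851297 / 30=-55476928376.57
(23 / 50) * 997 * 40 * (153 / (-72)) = -389827 / 10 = -38982.70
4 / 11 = 0.36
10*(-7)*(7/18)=-245/9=-27.22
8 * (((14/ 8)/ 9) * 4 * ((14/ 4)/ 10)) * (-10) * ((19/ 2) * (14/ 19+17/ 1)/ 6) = -16513/ 27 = -611.59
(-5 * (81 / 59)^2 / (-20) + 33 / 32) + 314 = 35144449 / 111392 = 315.50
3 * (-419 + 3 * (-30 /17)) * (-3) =64917 /17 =3818.65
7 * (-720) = -5040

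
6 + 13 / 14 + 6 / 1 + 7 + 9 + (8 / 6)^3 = 11831 / 378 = 31.30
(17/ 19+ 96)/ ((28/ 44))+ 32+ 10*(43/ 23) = 88693/ 437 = 202.96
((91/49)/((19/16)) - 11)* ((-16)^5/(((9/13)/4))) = 68430069760/1197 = 57167978.08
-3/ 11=-0.27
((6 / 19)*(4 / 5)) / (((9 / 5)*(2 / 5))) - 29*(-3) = 4979 / 57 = 87.35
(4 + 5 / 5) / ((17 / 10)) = 50 / 17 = 2.94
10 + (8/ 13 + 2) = 12.62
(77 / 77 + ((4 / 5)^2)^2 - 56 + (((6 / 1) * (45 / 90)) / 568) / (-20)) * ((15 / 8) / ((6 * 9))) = -25839581 / 13632000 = -1.90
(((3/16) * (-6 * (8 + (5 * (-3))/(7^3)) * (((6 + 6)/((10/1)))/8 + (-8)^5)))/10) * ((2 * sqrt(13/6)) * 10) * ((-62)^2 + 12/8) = 41265351074469 * sqrt(78)/109760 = 3320387324.66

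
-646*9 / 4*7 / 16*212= -1078497 / 8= -134812.12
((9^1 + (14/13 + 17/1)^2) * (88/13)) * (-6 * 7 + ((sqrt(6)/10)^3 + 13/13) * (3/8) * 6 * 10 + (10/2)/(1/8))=16853562 * sqrt(6)/54925 + 102369784/2197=47346.88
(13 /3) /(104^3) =1 /259584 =0.00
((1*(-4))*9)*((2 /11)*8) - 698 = -750.36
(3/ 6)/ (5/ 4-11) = -0.05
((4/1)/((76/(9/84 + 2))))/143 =59/76076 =0.00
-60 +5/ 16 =-955/ 16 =-59.69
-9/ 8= -1.12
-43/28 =-1.54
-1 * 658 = -658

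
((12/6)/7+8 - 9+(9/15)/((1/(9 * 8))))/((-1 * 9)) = -1487/315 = -4.72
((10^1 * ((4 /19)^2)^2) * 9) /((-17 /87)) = -2004480 /2215457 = -0.90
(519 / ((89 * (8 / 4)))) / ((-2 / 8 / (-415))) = 430770 / 89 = 4840.11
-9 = -9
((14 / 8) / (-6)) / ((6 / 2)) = -7 / 72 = -0.10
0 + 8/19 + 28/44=221/209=1.06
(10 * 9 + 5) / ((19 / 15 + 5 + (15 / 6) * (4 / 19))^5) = 178627329421875 / 27197360938418176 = 0.01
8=8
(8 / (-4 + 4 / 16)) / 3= -32 / 45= -0.71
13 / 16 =0.81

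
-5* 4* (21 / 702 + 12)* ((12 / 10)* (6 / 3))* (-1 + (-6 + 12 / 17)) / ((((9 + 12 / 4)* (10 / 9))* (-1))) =-60241 / 221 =-272.58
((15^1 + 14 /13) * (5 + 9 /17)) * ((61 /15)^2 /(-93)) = -73102766 /4624425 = -15.81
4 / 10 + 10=52 / 5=10.40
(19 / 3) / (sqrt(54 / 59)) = 19*sqrt(354) / 54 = 6.62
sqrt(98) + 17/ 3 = 15.57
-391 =-391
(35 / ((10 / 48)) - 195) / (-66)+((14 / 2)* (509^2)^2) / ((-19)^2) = 10336936545643 / 7942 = 1301553329.85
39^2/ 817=1521/ 817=1.86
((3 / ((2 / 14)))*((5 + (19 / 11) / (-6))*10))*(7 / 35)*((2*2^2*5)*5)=39581.82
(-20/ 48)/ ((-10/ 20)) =5/ 6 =0.83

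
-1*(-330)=330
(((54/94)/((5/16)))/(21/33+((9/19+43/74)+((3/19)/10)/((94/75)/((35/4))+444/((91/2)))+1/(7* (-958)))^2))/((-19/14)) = -2961507907616047944140980224/3830390340248001323994770195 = -0.77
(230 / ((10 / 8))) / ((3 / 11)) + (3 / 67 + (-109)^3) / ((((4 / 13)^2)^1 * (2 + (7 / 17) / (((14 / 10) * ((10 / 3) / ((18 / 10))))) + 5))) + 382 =-934288362565 / 489234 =-1909696.31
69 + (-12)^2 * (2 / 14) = 627 / 7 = 89.57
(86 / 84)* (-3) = -43 / 14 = -3.07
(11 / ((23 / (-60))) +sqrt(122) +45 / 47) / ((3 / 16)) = -89.03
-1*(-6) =6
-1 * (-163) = 163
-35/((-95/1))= 7/19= 0.37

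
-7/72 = -0.10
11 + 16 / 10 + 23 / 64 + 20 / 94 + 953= 14531229 / 15040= 966.17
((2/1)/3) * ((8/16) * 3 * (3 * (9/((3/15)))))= 135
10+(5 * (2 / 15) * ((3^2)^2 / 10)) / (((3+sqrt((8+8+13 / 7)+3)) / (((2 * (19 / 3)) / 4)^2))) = -6143 / 1660+1083 * sqrt(1022) / 1660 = 17.16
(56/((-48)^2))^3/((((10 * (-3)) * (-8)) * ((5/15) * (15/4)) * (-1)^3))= -0.00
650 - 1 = 649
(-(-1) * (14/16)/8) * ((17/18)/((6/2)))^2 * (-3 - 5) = -2023/23328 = -0.09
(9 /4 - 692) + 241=-1795 /4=-448.75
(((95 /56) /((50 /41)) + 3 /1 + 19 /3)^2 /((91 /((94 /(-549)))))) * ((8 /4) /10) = -15256777583 /352510704000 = -0.04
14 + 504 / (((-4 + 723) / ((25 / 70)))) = 10246 / 719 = 14.25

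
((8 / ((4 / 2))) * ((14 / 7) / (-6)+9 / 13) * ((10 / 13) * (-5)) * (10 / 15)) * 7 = -39200 / 1521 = -25.77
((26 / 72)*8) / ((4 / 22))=143 / 9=15.89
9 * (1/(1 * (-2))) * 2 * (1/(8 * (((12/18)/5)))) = -135/16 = -8.44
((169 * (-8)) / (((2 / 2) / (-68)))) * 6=551616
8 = 8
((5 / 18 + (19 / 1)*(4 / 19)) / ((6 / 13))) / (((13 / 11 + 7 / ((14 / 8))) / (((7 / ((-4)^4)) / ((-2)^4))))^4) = 35188194041 / 320895014648327436238848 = 0.00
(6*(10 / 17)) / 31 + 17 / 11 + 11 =73386 / 5797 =12.66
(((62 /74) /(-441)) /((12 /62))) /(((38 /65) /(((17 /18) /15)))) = -212381 /200894904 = -0.00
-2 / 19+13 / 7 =233 / 133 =1.75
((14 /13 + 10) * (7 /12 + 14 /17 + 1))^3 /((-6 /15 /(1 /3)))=-170453910240 /10793861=-15791.75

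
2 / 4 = 1 / 2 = 0.50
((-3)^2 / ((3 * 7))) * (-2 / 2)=-0.43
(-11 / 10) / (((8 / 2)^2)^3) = -11 / 40960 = -0.00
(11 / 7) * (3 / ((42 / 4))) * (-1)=-0.45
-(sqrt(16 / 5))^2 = -16 / 5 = -3.20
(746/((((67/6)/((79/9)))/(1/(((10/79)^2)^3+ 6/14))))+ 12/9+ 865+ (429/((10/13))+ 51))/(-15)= -4167806470079659931/21987471401874450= -189.55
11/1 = 11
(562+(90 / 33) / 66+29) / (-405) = -71516 / 49005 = -1.46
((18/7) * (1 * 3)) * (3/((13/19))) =3078/91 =33.82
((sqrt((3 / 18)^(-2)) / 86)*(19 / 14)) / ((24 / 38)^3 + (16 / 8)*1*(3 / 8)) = 260642 / 2758063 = 0.09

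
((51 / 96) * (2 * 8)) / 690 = 17 / 1380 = 0.01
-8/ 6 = -4/ 3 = -1.33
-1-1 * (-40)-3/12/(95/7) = 14813/380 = 38.98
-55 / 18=-3.06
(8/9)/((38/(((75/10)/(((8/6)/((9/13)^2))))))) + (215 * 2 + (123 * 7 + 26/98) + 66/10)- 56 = 1954037679/1573390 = 1241.93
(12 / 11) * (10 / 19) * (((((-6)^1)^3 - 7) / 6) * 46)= -205160 / 209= -981.63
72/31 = 2.32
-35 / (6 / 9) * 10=-525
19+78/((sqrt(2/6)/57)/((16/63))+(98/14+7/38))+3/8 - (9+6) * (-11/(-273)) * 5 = 642750527/23621416 - 7904 * sqrt(3)/227129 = 27.15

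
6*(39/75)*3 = 234/25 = 9.36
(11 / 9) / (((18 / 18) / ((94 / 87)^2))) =97196 / 68121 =1.43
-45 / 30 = -3 / 2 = -1.50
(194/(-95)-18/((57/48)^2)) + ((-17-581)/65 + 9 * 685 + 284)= 11597113/1805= 6424.99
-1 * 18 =-18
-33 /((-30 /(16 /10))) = 44 /25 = 1.76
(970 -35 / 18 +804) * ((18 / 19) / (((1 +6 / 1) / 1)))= 31897 / 133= 239.83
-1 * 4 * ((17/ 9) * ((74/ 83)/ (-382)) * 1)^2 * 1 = -1582564/ 20356726329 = -0.00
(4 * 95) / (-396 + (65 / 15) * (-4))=-57 / 62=-0.92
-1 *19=-19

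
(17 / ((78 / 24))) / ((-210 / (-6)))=68 / 455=0.15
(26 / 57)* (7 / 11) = 182 / 627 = 0.29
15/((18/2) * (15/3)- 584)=-15/539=-0.03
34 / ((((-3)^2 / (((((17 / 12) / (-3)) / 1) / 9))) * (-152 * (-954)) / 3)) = -289 / 70473888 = -0.00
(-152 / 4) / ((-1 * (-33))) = -38 / 33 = -1.15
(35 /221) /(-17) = -35 /3757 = -0.01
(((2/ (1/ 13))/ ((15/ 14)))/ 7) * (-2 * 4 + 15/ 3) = -52/ 5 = -10.40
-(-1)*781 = 781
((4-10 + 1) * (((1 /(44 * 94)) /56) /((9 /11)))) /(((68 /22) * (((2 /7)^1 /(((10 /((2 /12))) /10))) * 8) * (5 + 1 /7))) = -385 /88363008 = -0.00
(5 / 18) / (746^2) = 5 / 10017288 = 0.00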